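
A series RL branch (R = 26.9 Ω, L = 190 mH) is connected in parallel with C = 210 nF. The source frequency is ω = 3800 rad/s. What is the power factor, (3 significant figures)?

0.0877

X_L = ωL = 722 Ω
X_C = 1/(ωC) = 1250 Ω
Branch 1 (R+jX_L): Z₁ = 26.9 + j722 Ω, |Z₁| = 723 Ω
Branch 2 (−jX_C): Z₂ = −j1250 Ω
Parallel: Z = Z₁Z₂/(Z₁+Z₂), |Z| = 1700 Ω, ∠Z = 85.0°
cos φ = cos(85.0°) = 0.0877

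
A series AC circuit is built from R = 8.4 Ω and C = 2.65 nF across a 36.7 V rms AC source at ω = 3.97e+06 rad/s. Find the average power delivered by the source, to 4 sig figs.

X_C = 1/(ωC) = 95.05 Ω
Z = 8.400 − j95.05 Ω
|Z| = √(8.400² + 95.05²) = 95.42 Ω
∠Z = arctan(-95.05/8.400) = -84.95°
I = V/|Z| = 384.6 mA
P = VI cos φ = 36.7 × 0.3846 × cos(-84.95°) = 1.243 W

1.243 W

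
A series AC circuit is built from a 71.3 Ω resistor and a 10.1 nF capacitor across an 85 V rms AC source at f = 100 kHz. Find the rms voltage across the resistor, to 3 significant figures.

35.0 V

ω = 2πf = 628300 rad/s
X_C = 1/(ωC) = 158 Ω
Z = 71.3 − j158 Ω
|Z| = √(71.3² + 158²) = 173 Ω
I = V/|Z| = 491 mA
V_R = I·|Z_R| = 0.491 × 71.3 = 35.0 V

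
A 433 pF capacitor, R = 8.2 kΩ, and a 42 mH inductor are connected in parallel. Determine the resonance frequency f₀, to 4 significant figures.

37.32 kHz

ω₀ = 1/√(LC) = 1/√(0.042 × 4.33e-10) = 234500 rad/s
f₀ = ω₀/(2π) = 37.32 kHz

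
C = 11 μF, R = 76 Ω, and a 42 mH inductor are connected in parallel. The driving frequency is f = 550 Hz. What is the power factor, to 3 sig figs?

ω = 2πf = 3456 rad/s
X_L = ωL = 145 Ω
X_C = 1/(ωC) = 26.3 Ω
Parallel: admittances add. Y = 1/R + 1/(jωL) + jωC
Y = (0.0132 + j0.0311) S
|Y| = 0.0338 S → |Z| = 1/|Y| = 29.6 Ω, ∠Z = −∠Y = -67.1°
cos φ = cos(-67.1°) = 0.389

0.389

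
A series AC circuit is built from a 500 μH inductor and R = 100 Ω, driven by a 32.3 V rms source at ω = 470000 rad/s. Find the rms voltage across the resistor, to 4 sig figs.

12.65 V

X_L = ωL = 235.0 Ω
Z = 100.0 + j235.0 Ω
|Z| = √(100.0² + 235.0²) = 255.4 Ω
I = V/|Z| = 126.5 mA
V_R = I·|Z_R| = 0.1265 × 100.0 = 12.65 V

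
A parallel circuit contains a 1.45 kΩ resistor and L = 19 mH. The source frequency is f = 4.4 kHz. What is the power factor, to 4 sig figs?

ω = 2πf = 27650 rad/s
X_L = ωL = 525.3 Ω
Parallel: admittances add. Y = 1/R + 1/(jωL)
Y = (0.0006897 − j0.001904) S
|Y| = 0.002025 S → |Z| = 1/|Y| = 493.9 Ω, ∠Z = −∠Y = 70.09°
cos φ = cos(70.09°) = 0.3406

0.3406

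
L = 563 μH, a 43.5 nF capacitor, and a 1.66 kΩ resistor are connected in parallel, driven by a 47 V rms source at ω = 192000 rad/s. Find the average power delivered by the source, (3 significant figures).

X_L = ωL = 108 Ω
X_C = 1/(ωC) = 120 Ω
Parallel: admittances add. Y = 1/R + 1/(jωL) + jωC
Y = (0.000602 − j0.000899) S
|Y| = 0.00108 S → |Z| = 1/|Y| = 924 Ω, ∠Z = −∠Y = 56.2°
I = V/|Z| = 50.9 mA
P = VI cos φ = 47 × 0.0509 × cos(56.2°) = 1.33 W

1.33 W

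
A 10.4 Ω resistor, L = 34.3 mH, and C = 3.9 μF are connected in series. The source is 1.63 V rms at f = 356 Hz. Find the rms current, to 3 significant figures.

41.5 mA

ω = 2πf = 2237 rad/s
X_L = ωL = 76.7 Ω
X_C = 1/(ωC) = 115 Ω
Net reactance X = X_L − X_C = -37.9 Ω
Z = 10.4 − j37.9 Ω
|Z| = √(10.4² + 37.9²) = 39.3 Ω
I = V/|Z| = 1.63/39.3 = 41.5 mA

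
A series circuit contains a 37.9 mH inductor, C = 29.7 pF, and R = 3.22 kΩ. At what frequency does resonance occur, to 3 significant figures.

ω₀ = 1/√(LC) = 1/√(0.0379 × 2.97e-11) = 942500 rad/s
f₀ = ω₀/(2π) = 150 kHz

150 kHz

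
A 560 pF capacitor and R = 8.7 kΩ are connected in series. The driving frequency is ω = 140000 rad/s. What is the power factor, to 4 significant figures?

0.5635

X_C = 1/(ωC) = 12760 Ω
Z = 8700 − j12760 Ω
|Z| = √(8700² + 12760²) = 15440 Ω
∠Z = arctan(-12760/8700) = -55.70°
cos φ = cos(-55.70°) = 0.5635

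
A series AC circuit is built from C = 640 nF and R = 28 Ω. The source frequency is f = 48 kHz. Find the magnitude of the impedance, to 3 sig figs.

ω = 2πf = 301600 rad/s
X_C = 1/(ωC) = 5.18 Ω
Z = 28.0 − j5.18 Ω
|Z| = √(28.0² + 5.18²) = 28.5 Ω

28.5 Ω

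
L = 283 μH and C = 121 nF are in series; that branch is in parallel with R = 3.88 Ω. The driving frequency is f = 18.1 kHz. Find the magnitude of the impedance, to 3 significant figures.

3.86 Ω

ω = 2πf = 113700 rad/s
X_L = ωL = 32.2 Ω
X_C = 1/(ωC) = 72.7 Ω
Branch 1: Z₁ = R = 3.88 Ω
Branch 2 (series LC): Z₂ = j(X_L − X_C) = −j40.5 Ω
Parallel: Z = Z₁Z₂/(Z₁+Z₂), |Z| = 3.86 Ω, ∠Z = -5.47°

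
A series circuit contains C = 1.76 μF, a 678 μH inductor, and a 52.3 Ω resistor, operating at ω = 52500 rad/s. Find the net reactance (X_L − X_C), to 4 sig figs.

X_L = ωL = 35.59 Ω
X_C = 1/(ωC) = 10.82 Ω
X = 35.59 − 10.82 = 24.77 Ω

24.77 Ω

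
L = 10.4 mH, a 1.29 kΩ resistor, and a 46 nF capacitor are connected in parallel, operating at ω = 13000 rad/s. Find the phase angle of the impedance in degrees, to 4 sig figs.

83.49°

X_L = ωL = 135.2 Ω
X_C = 1/(ωC) = 1672 Ω
Parallel: admittances add. Y = 1/R + 1/(jωL) + jωC
Y = (0.0007752 − j0.006798) S
|Y| = 0.006843 S → |Z| = 1/|Y| = 146.1 Ω, ∠Z = −∠Y = 83.49°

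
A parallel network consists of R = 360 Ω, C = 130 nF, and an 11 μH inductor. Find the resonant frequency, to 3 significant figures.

ω₀ = 1/√(LC) = 1/√(1.1e-05 × 1.3e-07) = 836200 rad/s
f₀ = ω₀/(2π) = 133 kHz

133 kHz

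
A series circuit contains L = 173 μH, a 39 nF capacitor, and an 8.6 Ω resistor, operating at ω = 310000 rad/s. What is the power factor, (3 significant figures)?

0.284

X_L = ωL = 53.6 Ω
X_C = 1/(ωC) = 82.7 Ω
Net reactance X = X_L − X_C = -29.1 Ω
Z = 8.60 − j29.1 Ω
|Z| = √(8.60² + 29.1²) = 30.3 Ω
∠Z = arctan(-29.1/8.60) = -73.5°
cos φ = cos(-73.5°) = 0.284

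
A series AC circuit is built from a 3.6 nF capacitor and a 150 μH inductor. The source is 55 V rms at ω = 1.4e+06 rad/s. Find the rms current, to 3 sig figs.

X_L = ωL = 210 Ω
X_C = 1/(ωC) = 198 Ω
Net reactance X = X_L − X_C = 11.6 Ω
Z = j11.6 Ω
|Z| = √(0² + 11.6²) = 11.6 Ω
I = V/|Z| = 55/11.6 = 4.75 A

4.75 A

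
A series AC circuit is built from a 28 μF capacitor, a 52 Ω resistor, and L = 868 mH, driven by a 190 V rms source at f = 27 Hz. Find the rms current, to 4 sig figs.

2.320 A

ω = 2πf = 169.6 rad/s
X_L = ωL = 147.3 Ω
X_C = 1/(ωC) = 210.5 Ω
Net reactance X = X_L − X_C = -63.27 Ω
Z = 52.00 − j63.27 Ω
|Z| = √(52.00² + 63.27²) = 81.90 Ω
I = V/|Z| = 190/81.90 = 2.320 A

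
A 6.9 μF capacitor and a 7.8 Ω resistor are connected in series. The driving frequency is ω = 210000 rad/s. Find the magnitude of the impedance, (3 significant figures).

7.83 Ω

X_C = 1/(ωC) = 0.690 Ω
Z = 7.80 − j0.690 Ω
|Z| = √(7.80² + 0.690²) = 7.83 Ω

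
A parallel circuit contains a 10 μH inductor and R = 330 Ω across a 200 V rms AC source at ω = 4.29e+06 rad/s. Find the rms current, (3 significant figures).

4.70 A

X_L = ωL = 42.9 Ω
Parallel: admittances add. Y = 1/R + 1/(jωL)
Y = (0.00303 − j0.0233) S
|Y| = 0.0235 S → |Z| = 1/|Y| = 42.5 Ω, ∠Z = −∠Y = 82.6°
I = V/|Z| = 200/42.5 = 4.70 A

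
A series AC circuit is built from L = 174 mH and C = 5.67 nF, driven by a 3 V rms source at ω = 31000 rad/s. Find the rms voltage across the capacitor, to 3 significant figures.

57.8 V

X_L = ωL = 5390 Ω
X_C = 1/(ωC) = 5690 Ω
Net reactance X = X_L − X_C = -295 Ω
Z = − j295 Ω
|Z| = √(0² + 295²) = 295 Ω
I = V/|Z| = 10.2 mA
V_C = I·|Z_C| = 0.0102 × 5690 = 57.8 V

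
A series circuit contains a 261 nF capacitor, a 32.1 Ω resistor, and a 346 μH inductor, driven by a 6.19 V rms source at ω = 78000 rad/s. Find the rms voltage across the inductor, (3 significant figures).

4.28 V

X_L = ωL = 27.0 Ω
X_C = 1/(ωC) = 49.1 Ω
Net reactance X = X_L − X_C = -22.1 Ω
Z = 32.1 − j22.1 Ω
|Z| = √(32.1² + 22.1²) = 39.0 Ω
I = V/|Z| = 159 mA
V_L = I·|Z_L| = 0.159 × 27.0 = 4.28 V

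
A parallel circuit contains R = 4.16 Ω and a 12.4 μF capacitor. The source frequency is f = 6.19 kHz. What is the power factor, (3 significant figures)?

0.446

ω = 2πf = 38890 rad/s
X_C = 1/(ωC) = 2.07 Ω
Parallel: admittances add. Y = 1/R + jωC
Y = (0.240 + j0.482) S
|Y| = 0.539 S → |Z| = 1/|Y| = 1.86 Ω, ∠Z = −∠Y = -63.5°
cos φ = cos(-63.5°) = 0.446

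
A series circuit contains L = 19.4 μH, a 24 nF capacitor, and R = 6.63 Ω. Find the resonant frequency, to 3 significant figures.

ω₀ = 1/√(LC) = 1/√(1.94e-05 × 2.4e-08) = 1.466e+06 rad/s
f₀ = ω₀/(2π) = 233 kHz

233 kHz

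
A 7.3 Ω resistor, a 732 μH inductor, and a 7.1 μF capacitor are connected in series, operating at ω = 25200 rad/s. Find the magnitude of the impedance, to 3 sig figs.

14.8 Ω

X_L = ωL = 18.4 Ω
X_C = 1/(ωC) = 5.59 Ω
Net reactance X = X_L − X_C = 12.9 Ω
Z = 7.30 + j12.9 Ω
|Z| = √(7.30² + 12.9²) = 14.8 Ω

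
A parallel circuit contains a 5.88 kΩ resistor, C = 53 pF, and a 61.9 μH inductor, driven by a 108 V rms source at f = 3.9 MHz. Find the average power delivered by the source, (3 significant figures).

1.98 W

ω = 2πf = 2.45e+07 rad/s
X_L = ωL = 1520 Ω
X_C = 1/(ωC) = 770 Ω
Parallel: admittances add. Y = 1/R + 1/(jωL) + jωC
Y = (0.000170 + j0.000639) S
|Y| = 0.000662 S → |Z| = 1/|Y| = 1510 Ω, ∠Z = −∠Y = -75.1°
I = V/|Z| = 71.5 mA
P = VI cos φ = 108 × 0.0715 × cos(-75.1°) = 1.98 W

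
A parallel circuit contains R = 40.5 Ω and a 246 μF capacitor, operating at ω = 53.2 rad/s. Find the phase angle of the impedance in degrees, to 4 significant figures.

X_C = 1/(ωC) = 76.41 Ω
Parallel: admittances add. Y = 1/R + jωC
Y = (0.02469 + j0.01309) S
|Y| = 0.02795 S → |Z| = 1/|Y| = 35.78 Ω, ∠Z = −∠Y = -27.93°

-27.93°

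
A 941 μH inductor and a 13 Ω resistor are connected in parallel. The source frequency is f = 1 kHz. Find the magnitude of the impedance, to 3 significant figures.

ω = 2πf = 6283 rad/s
X_L = ωL = 5.91 Ω
Parallel: admittances add. Y = 1/R + 1/(jωL)
Y = (0.0769 − j0.169) S
|Y| = 0.186 S → |Z| = 1/|Y| = 5.38 Ω, ∠Z = −∠Y = 65.5°

5.38 Ω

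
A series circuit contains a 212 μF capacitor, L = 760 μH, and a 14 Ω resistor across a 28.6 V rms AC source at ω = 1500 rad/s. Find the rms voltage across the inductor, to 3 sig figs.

X_L = ωL = 1.14 Ω
X_C = 1/(ωC) = 3.14 Ω
Net reactance X = X_L − X_C = -2.00 Ω
Z = 14.0 − j2.00 Ω
|Z| = √(14.0² + 2.00²) = 14.1 Ω
I = V/|Z| = 2.02 A
V_L = I·|Z_L| = 2.02 × 1.14 = 2.31 V

2.31 V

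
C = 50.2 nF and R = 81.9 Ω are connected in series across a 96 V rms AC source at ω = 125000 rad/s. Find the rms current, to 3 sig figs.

536 mA

X_C = 1/(ωC) = 159 Ω
Z = 81.9 − j159 Ω
|Z| = √(81.9² + 159²) = 179 Ω
I = V/|Z| = 96/179 = 536 mA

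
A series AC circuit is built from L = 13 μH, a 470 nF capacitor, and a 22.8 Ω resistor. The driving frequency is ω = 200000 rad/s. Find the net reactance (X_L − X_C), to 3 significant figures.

-8.04 Ω

X_L = ωL = 2.60 Ω
X_C = 1/(ωC) = 10.6 Ω
X = 2.60 − 10.6 = -8.04 Ω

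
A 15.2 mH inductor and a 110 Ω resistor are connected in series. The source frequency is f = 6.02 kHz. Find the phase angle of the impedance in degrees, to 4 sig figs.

79.17°

ω = 2πf = 37820 rad/s
X_L = ωL = 574.9 Ω
Z = 110.0 + j574.9 Ω
|Z| = √(110.0² + 574.9²) = 585.4 Ω
∠Z = arctan(574.9/110.0) = 79.17°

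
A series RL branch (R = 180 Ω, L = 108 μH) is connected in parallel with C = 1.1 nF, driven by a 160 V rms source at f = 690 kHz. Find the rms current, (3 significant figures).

479 mA

ω = 2πf = 4.335e+06 rad/s
X_L = ωL = 468 Ω
X_C = 1/(ωC) = 210 Ω
Branch 1 (R+jX_L): Z₁ = 180 + j468 Ω, |Z₁| = 502 Ω
Branch 2 (−jX_C): Z₂ = −j210 Ω
Parallel: Z = Z₁Z₂/(Z₁+Z₂), |Z| = 334 Ω, ∠Z = -76.2°
I = V/|Z| = 160/334 = 479 mA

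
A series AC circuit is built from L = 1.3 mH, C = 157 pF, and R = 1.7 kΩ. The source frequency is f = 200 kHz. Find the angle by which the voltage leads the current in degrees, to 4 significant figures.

-63.67°

ω = 2πf = 1.257e+06 rad/s
X_L = ωL = 1634 Ω
X_C = 1/(ωC) = 5069 Ω
Net reactance X = X_L − X_C = -3435 Ω
Z = 1700 − j3435 Ω
|Z| = √(1700² + 3435²) = 3833 Ω
∠Z = arctan(-3435/1700) = -63.67°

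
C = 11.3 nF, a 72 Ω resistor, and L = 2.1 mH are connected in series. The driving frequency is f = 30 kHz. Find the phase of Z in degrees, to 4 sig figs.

ω = 2πf = 188500 rad/s
X_L = ωL = 395.8 Ω
X_C = 1/(ωC) = 469.5 Ω
Net reactance X = X_L − X_C = -73.64 Ω
Z = 72.00 − j73.64 Ω
|Z| = √(72.00² + 73.64²) = 103.0 Ω
∠Z = arctan(-73.64/72.00) = -45.65°

-45.65°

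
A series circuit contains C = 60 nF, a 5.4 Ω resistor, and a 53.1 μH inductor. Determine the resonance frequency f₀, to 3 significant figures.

89.2 kHz

ω₀ = 1/√(LC) = 1/√(5.31e-05 × 6e-08) = 560200 rad/s
f₀ = ω₀/(2π) = 89.2 kHz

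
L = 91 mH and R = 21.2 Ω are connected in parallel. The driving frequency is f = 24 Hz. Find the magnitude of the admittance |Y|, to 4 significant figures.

ω = 2πf = 150.8 rad/s
X_L = ωL = 13.72 Ω
Parallel: admittances add. Y = 1/R + 1/(jωL)
Y = (0.04717 − j0.07287) S
|Y| = 0.08681 S → |Z| = 1/|Y| = 11.52 Ω, ∠Z = −∠Y = 57.09°

86.81 mS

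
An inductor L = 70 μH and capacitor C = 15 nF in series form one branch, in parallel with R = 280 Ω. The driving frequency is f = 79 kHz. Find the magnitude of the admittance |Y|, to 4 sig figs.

10.66 mS

ω = 2πf = 496400 rad/s
X_L = ωL = 34.75 Ω
X_C = 1/(ωC) = 134.3 Ω
Branch 1: Z₁ = R = 280.0 Ω
Branch 2 (series LC): Z₂ = j(X_L − X_C) = −j99.56 Ω
Parallel: Z = Z₁Z₂/(Z₁+Z₂), |Z| = 93.81 Ω, ∠Z = -70.43°
|Y| = 1/|Z| = 10.66 mS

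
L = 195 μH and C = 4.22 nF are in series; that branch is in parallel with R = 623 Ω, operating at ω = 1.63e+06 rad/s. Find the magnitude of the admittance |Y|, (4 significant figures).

X_L = ωL = 317.8 Ω
X_C = 1/(ωC) = 145.4 Ω
Branch 1: Z₁ = R = 623.0 Ω
Branch 2 (series LC): Z₂ = j(X_L − X_C) = j172.5 Ω
Parallel: Z = Z₁Z₂/(Z₁+Z₂), |Z| = 166.2 Ω, ∠Z = 74.53°
|Y| = 1/|Z| = 6.016 mS

6.016 mS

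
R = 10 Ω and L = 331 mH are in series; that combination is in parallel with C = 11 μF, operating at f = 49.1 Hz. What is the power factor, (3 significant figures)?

0.149

ω = 2πf = 308.5 rad/s
X_L = ωL = 102 Ω
X_C = 1/(ωC) = 295 Ω
Branch 1 (R+jX_L): Z₁ = 10.0 + j102 Ω, |Z₁| = 103 Ω
Branch 2 (−jX_C): Z₂ = −j295 Ω
Parallel: Z = Z₁Z₂/(Z₁+Z₂), |Z| = 157 Ω, ∠Z = 81.4°
cos φ = cos(81.4°) = 0.149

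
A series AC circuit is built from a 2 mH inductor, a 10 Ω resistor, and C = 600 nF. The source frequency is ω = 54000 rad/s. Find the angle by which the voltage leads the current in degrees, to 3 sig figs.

X_L = ωL = 108 Ω
X_C = 1/(ωC) = 30.9 Ω
Net reactance X = X_L − X_C = 77.1 Ω
Z = 10.0 + j77.1 Ω
|Z| = √(10.0² + 77.1²) = 77.8 Ω
∠Z = arctan(77.1/10.0) = 82.6°

82.6°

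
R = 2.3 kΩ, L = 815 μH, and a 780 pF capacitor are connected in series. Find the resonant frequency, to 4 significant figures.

199.6 kHz

ω₀ = 1/√(LC) = 1/√(0.000815 × 7.8e-10) = 1.254e+06 rad/s
f₀ = ω₀/(2π) = 199.6 kHz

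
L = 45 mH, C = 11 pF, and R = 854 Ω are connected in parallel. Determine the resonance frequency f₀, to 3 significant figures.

226 kHz

ω₀ = 1/√(LC) = 1/√(0.045 × 1.1e-11) = 1.421e+06 rad/s
f₀ = ω₀/(2π) = 226 kHz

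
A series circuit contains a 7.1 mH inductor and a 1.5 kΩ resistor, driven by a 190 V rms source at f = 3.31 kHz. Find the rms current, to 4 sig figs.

126.1 mA

ω = 2πf = 20800 rad/s
X_L = ωL = 147.7 Ω
Z = 1500 + j147.7 Ω
|Z| = √(1500² + 147.7²) = 1507 Ω
I = V/|Z| = 190/1507 = 126.1 mA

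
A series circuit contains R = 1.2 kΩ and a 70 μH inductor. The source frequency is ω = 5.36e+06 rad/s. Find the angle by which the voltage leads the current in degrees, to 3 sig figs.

X_L = ωL = 375 Ω
Z = 1200 + j375 Ω
|Z| = √(1200² + 375²) = 1260 Ω
∠Z = arctan(375/1200) = 17.4°

17.4°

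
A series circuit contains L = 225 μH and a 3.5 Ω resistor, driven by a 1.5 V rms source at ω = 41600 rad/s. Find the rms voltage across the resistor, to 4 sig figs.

0.5254 V

X_L = ωL = 9.360 Ω
Z = 3.500 + j9.360 Ω
|Z| = √(3.500² + 9.360²) = 9.993 Ω
I = V/|Z| = 150.1 mA
V_R = I·|Z_R| = 0.1501 × 3.500 = 0.5254 V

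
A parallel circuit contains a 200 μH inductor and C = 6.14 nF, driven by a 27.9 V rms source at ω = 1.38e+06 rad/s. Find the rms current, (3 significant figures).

X_L = ωL = 276 Ω
X_C = 1/(ωC) = 118 Ω
Parallel: admittances add. Y = 1/(jωL) + jωC
Y = (0 + j0.00485) S
|Y| = 0.00485 S → |Z| = 1/|Y| = 206 Ω, ∠Z = −∠Y = -90.0°
I = V/|Z| = 27.9/206 = 135 mA

135 mA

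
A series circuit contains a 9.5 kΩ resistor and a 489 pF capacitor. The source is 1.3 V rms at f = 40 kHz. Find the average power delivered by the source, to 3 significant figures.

ω = 2πf = 251300 rad/s
X_C = 1/(ωC) = 8140 Ω
Z = 9500 − j8140 Ω
|Z| = √(9500² + 8140²) = 12500 Ω
∠Z = arctan(-8140/9500) = -40.6°
I = V/|Z| = 104 μA
P = VI cos φ = 1.3 × 0.000104 × cos(-40.6°) = 103 μW

103 μW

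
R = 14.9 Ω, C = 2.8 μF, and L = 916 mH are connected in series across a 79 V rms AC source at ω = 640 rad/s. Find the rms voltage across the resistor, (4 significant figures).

X_L = ωL = 586.2 Ω
X_C = 1/(ωC) = 558.0 Ω
Net reactance X = X_L − X_C = 28.20 Ω
Z = 14.90 + j28.20 Ω
|Z| = √(14.90² + 28.20²) = 31.90 Ω
I = V/|Z| = 2.477 A
V_R = I·|Z_R| = 2.477 × 14.90 = 36.90 V

36.90 V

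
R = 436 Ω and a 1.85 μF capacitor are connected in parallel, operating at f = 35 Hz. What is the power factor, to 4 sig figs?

0.9846

ω = 2πf = 219.9 rad/s
X_C = 1/(ωC) = 2458 Ω
Parallel: admittances add. Y = 1/R + jωC
Y = (0.002294 + j0.0004068) S
|Y| = 0.002329 S → |Z| = 1/|Y| = 429.3 Ω, ∠Z = −∠Y = -10.06°
cos φ = cos(-10.06°) = 0.9846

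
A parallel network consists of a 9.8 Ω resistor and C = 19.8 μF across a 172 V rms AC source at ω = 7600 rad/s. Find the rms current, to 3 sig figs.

31.3 A

X_C = 1/(ωC) = 6.65 Ω
Parallel: admittances add. Y = 1/R + jωC
Y = (0.102 + j0.150) S
|Y| = 0.182 S → |Z| = 1/|Y| = 5.50 Ω, ∠Z = −∠Y = -55.9°
I = V/|Z| = 172/5.50 = 31.3 A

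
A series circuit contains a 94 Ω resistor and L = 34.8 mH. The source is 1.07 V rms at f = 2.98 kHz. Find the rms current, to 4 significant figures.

ω = 2πf = 18720 rad/s
X_L = ωL = 651.6 Ω
Z = 94.00 + j651.6 Ω
|Z| = √(94.00² + 651.6²) = 658.3 Ω
I = V/|Z| = 1.07/658.3 = 1.625 mA

1.625 mA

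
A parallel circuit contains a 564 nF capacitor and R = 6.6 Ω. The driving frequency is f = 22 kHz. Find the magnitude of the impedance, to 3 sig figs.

5.87 Ω

ω = 2πf = 138200 rad/s
X_C = 1/(ωC) = 12.8 Ω
Parallel: admittances add. Y = 1/R + jωC
Y = (0.152 + j0.0780) S
|Y| = 0.170 S → |Z| = 1/|Y| = 5.87 Ω, ∠Z = −∠Y = -27.2°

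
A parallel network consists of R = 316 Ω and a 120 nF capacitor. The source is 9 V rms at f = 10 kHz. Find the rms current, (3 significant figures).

ω = 2πf = 62830 rad/s
X_C = 1/(ωC) = 133 Ω
Parallel: admittances add. Y = 1/R + jωC
Y = (0.00316 + j0.00754) S
|Y| = 0.00818 S → |Z| = 1/|Y| = 122 Ω, ∠Z = −∠Y = -67.2°
I = V/|Z| = 9/122 = 73.6 mA

73.6 mA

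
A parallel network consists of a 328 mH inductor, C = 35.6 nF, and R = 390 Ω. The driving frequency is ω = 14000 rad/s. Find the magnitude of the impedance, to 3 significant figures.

X_L = ωL = 4590 Ω
X_C = 1/(ωC) = 2010 Ω
Parallel: admittances add. Y = 1/R + 1/(jωL) + jωC
Y = (0.00256 + j0.000281) S
|Y| = 0.00258 S → |Z| = 1/|Y| = 388 Ω, ∠Z = −∠Y = -6.25°

388 Ω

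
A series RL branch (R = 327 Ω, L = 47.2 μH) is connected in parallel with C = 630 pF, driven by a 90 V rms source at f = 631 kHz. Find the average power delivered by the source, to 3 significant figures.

ω = 2πf = 3.965e+06 rad/s
X_L = ωL = 187 Ω
X_C = 1/(ωC) = 400 Ω
Branch 1 (R+jX_L): Z₁ = 327 + j187 Ω, |Z₁| = 377 Ω
Branch 2 (−jX_C): Z₂ = −j400 Ω
Parallel: Z = Z₁Z₂/(Z₁+Z₂), |Z| = 386 Ω, ∠Z = -27.1°
I = V/|Z| = 233 mA
P = VI cos φ = 90 × 0.233 × cos(-27.1°) = 18.7 W

18.7 W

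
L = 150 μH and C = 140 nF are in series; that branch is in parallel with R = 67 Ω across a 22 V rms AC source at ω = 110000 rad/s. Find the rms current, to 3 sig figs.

560 mA

X_L = ωL = 16.5 Ω
X_C = 1/(ωC) = 64.9 Ω
Branch 1: Z₁ = R = 67.0 Ω
Branch 2 (series LC): Z₂ = j(X_L − X_C) = −j48.4 Ω
Parallel: Z = Z₁Z₂/(Z₁+Z₂), |Z| = 39.3 Ω, ∠Z = -54.1°
I = V/|Z| = 22/39.3 = 560 mA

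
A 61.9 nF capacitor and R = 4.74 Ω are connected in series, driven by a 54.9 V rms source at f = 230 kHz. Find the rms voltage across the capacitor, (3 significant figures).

50.5 V

ω = 2πf = 1.445e+06 rad/s
X_C = 1/(ωC) = 11.2 Ω
Z = 4.74 − j11.2 Ω
|Z| = √(4.74² + 11.2²) = 12.1 Ω
I = V/|Z| = 4.52 A
V_C = I·|Z_C| = 4.52 × 11.2 = 50.5 V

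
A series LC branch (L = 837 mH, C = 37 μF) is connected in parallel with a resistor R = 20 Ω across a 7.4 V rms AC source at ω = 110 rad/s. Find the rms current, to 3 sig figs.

373 mA

X_L = ωL = 92.1 Ω
X_C = 1/(ωC) = 246 Ω
Branch 1: Z₁ = R = 20.0 Ω
Branch 2 (series LC): Z₂ = j(X_L − X_C) = −j154 Ω
Parallel: Z = Z₁Z₂/(Z₁+Z₂), |Z| = 19.8 Ω, ∠Z = -7.42°
I = V/|Z| = 7.4/19.8 = 373 mA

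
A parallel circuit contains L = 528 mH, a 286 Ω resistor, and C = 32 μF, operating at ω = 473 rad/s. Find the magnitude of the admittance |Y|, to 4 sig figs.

X_L = ωL = 249.7 Ω
X_C = 1/(ωC) = 66.07 Ω
Parallel: admittances add. Y = 1/R + 1/(jωL) + jωC
Y = (0.003497 + j0.01113) S
|Y| = 0.01167 S → |Z| = 1/|Y| = 85.70 Ω, ∠Z = −∠Y = -72.56°

11.67 mS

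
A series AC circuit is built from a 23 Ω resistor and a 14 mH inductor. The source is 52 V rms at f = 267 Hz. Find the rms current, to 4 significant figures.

ω = 2πf = 1678 rad/s
X_L = ωL = 23.49 Ω
Z = 23.00 + j23.49 Ω
|Z| = √(23.00² + 23.49²) = 32.87 Ω
I = V/|Z| = 52/32.87 = 1.582 A

1.582 A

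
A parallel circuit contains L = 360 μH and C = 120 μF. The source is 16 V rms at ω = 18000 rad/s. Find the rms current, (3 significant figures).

32.1 A

X_L = ωL = 6.48 Ω
X_C = 1/(ωC) = 0.463 Ω
Parallel: admittances add. Y = 1/(jωL) + jωC
Y = (0 + j2.01) S
|Y| = 2.01 S → |Z| = 1/|Y| = 0.499 Ω, ∠Z = −∠Y = -90.0°
I = V/|Z| = 16/0.499 = 32.1 A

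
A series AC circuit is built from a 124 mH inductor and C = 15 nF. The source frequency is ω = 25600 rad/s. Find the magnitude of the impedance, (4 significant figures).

570.2 Ω

X_L = ωL = 3174 Ω
X_C = 1/(ωC) = 2604 Ω
Net reactance X = X_L − X_C = 570.2 Ω
Z = j570.2 Ω
|Z| = √(0² + 570.2²) = 570.2 Ω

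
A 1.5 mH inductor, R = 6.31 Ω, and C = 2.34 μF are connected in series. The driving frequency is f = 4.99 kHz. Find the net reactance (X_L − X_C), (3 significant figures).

33.4 Ω

ω = 2πf = 31350 rad/s
X_L = ωL = 47.0 Ω
X_C = 1/(ωC) = 13.6 Ω
X = 47.0 − 13.6 = 33.4 Ω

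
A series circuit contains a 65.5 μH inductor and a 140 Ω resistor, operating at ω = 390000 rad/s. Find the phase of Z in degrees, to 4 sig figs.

X_L = ωL = 25.55 Ω
Z = 140.0 + j25.55 Ω
|Z| = √(140.0² + 25.55²) = 142.3 Ω
∠Z = arctan(25.55/140.0) = 10.34°

10.34°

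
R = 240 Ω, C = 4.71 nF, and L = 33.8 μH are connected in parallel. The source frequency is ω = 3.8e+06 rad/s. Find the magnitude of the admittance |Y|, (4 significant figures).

X_L = ωL = 128.4 Ω
X_C = 1/(ωC) = 55.87 Ω
Parallel: admittances add. Y = 1/R + 1/(jωL) + jωC
Y = (0.004167 + j0.01011) S
|Y| = 0.01094 S → |Z| = 1/|Y| = 91.43 Ω, ∠Z = −∠Y = -67.61°

10.94 mS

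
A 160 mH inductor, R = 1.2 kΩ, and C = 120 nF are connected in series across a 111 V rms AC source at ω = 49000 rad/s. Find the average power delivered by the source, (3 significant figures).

X_L = ωL = 7840 Ω
X_C = 1/(ωC) = 170 Ω
Net reactance X = X_L − X_C = 7670 Ω
Z = 1200 + j7670 Ω
|Z| = √(1200² + 7670²) = 7760 Ω
∠Z = arctan(7670/1200) = 81.1°
I = V/|Z| = 14.3 mA
P = VI cos φ = 111 × 0.0143 × cos(81.1°) = 245 mW

245 mW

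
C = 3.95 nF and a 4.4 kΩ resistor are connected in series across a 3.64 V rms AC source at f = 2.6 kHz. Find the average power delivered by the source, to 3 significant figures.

225 μW

ω = 2πf = 16340 rad/s
X_C = 1/(ωC) = 15500 Ω
Z = 4400 − j15500 Ω
|Z| = √(4400² + 15500²) = 16100 Ω
∠Z = arctan(-15500/4400) = -74.1°
I = V/|Z| = 226 μA
P = VI cos φ = 3.64 × 0.000226 × cos(-74.1°) = 225 μW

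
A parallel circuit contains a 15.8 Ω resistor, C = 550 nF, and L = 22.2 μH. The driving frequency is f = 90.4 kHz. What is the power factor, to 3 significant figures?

ω = 2πf = 568000 rad/s
X_L = ωL = 12.6 Ω
X_C = 1/(ωC) = 3.20 Ω
Parallel: admittances add. Y = 1/R + 1/(jωL) + jωC
Y = (0.0633 + j0.233) S
|Y| = 0.242 S → |Z| = 1/|Y| = 4.14 Ω, ∠Z = −∠Y = -74.8°
cos φ = cos(-74.8°) = 0.262

0.262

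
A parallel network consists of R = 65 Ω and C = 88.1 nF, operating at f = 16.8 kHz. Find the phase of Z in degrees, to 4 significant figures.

ω = 2πf = 105600 rad/s
X_C = 1/(ωC) = 107.5 Ω
Parallel: admittances add. Y = 1/R + jωC
Y = (0.01538 + j0.009300) S
|Y| = 0.01798 S → |Z| = 1/|Y| = 55.63 Ω, ∠Z = −∠Y = -31.15°

-31.15°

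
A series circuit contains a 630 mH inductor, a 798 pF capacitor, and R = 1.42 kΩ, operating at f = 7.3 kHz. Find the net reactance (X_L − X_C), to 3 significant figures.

1580 Ω

ω = 2πf = 45870 rad/s
X_L = ωL = 28900 Ω
X_C = 1/(ωC) = 27300 Ω
X = 28900 − 27300 = 1580 Ω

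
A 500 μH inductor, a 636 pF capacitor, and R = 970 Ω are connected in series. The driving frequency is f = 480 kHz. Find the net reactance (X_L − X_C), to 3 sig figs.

987 Ω

ω = 2πf = 3.016e+06 rad/s
X_L = ωL = 1510 Ω
X_C = 1/(ωC) = 521 Ω
X = 1510 − 521 = 987 Ω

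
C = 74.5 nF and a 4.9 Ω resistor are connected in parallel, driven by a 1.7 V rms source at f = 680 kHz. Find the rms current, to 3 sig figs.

ω = 2πf = 4.273e+06 rad/s
X_C = 1/(ωC) = 3.14 Ω
Parallel: admittances add. Y = 1/R + jωC
Y = (0.204 + j0.318) S
|Y| = 0.378 S → |Z| = 1/|Y| = 2.64 Ω, ∠Z = −∠Y = -57.3°
I = V/|Z| = 1.7/2.64 = 643 mA

643 mA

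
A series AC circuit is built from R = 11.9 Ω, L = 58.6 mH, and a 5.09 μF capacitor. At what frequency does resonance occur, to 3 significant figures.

ω₀ = 1/√(LC) = 1/√(0.0586 × 5.09e-06) = 1831 rad/s
f₀ = ω₀/(2π) = 291 Hz

291 Hz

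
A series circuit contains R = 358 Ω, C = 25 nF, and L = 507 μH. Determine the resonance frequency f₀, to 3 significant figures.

ω₀ = 1/√(LC) = 1/√(0.000507 × 2.5e-08) = 280900 rad/s
f₀ = ω₀/(2π) = 44.7 kHz

44.7 kHz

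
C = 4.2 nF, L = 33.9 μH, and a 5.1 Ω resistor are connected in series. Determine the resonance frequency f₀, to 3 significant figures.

ω₀ = 1/√(LC) = 1/√(3.39e-05 × 4.2e-09) = 2.65e+06 rad/s
f₀ = ω₀/(2π) = 422 kHz

422 kHz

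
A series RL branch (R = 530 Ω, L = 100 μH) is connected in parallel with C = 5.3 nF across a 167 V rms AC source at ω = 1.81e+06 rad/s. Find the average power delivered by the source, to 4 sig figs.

47.12 W

X_L = ωL = 181.0 Ω
X_C = 1/(ωC) = 104.2 Ω
Branch 1 (R+jX_L): Z₁ = 530.0 + j181.0 Ω, |Z₁| = 560.1 Ω
Branch 2 (−jX_C): Z₂ = −j104.2 Ω
Parallel: Z = Z₁Z₂/(Z₁+Z₂), |Z| = 109.0 Ω, ∠Z = -79.39°
I = V/|Z| = 1.532 A
P = VI cos φ = 167 × 1.532 × cos(-79.39°) = 47.12 W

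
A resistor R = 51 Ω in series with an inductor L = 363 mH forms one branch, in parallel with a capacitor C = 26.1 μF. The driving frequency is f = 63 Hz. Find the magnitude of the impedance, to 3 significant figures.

213 Ω

ω = 2πf = 395.8 rad/s
X_L = ωL = 144 Ω
X_C = 1/(ωC) = 96.8 Ω
Branch 1 (R+jX_L): Z₁ = 51.0 + j144 Ω, |Z₁| = 152 Ω
Branch 2 (−jX_C): Z₂ = −j96.8 Ω
Parallel: Z = Z₁Z₂/(Z₁+Z₂), |Z| = 213 Ω, ∠Z = -62.1°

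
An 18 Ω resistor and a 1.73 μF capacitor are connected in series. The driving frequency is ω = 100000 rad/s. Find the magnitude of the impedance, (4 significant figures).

18.91 Ω

X_C = 1/(ωC) = 5.780 Ω
Z = 18.00 − j5.780 Ω
|Z| = √(18.00² + 5.780²) = 18.91 Ω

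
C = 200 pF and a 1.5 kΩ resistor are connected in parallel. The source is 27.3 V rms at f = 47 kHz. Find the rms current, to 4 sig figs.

18.27 mA

ω = 2πf = 295300 rad/s
X_C = 1/(ωC) = 16930 Ω
Parallel: admittances add. Y = 1/R + jωC
Y = (0.0006667 + j5.906e-05) S
|Y| = 0.0006693 S → |Z| = 1/|Y| = 1494 Ω, ∠Z = −∠Y = -5.063°
I = V/|Z| = 27.3/1494 = 18.27 mA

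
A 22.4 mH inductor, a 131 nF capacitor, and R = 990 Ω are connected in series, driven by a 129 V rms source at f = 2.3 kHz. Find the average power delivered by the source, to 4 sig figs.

16.12 W

ω = 2πf = 14450 rad/s
X_L = ωL = 323.7 Ω
X_C = 1/(ωC) = 528.2 Ω
Net reactance X = X_L − X_C = -204.5 Ω
Z = 990.0 − j204.5 Ω
|Z| = √(990.0² + 204.5²) = 1011 Ω
∠Z = arctan(-204.5/990.0) = -11.67°
I = V/|Z| = 127.6 mA
P = VI cos φ = 129 × 0.1276 × cos(-11.67°) = 16.12 W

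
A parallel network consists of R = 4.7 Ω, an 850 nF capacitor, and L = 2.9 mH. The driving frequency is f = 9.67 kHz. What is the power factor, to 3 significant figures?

0.977

ω = 2πf = 60760 rad/s
X_L = ωL = 176 Ω
X_C = 1/(ωC) = 19.4 Ω
Parallel: admittances add. Y = 1/R + 1/(jωL) + jωC
Y = (0.213 + j0.0460) S
|Y| = 0.218 S → |Z| = 1/|Y| = 4.59 Ω, ∠Z = −∠Y = -12.2°
cos φ = cos(-12.2°) = 0.977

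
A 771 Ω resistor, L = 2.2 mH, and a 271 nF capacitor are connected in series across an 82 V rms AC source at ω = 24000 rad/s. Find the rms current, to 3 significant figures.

105 mA

X_L = ωL = 52.8 Ω
X_C = 1/(ωC) = 154 Ω
Net reactance X = X_L − X_C = -101 Ω
Z = 771 − j101 Ω
|Z| = √(771² + 101²) = 778 Ω
I = V/|Z| = 82/778 = 105 mA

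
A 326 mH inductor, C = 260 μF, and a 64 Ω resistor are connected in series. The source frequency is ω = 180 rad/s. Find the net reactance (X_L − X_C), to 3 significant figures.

37.3 Ω

X_L = ωL = 58.7 Ω
X_C = 1/(ωC) = 21.4 Ω
X = 58.7 − 21.4 = 37.3 Ω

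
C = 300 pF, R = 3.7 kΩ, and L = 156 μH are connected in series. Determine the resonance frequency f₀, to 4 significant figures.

ω₀ = 1/√(LC) = 1/√(0.000156 × 3e-10) = 4.623e+06 rad/s
f₀ = ω₀/(2π) = 735.7 kHz

735.7 kHz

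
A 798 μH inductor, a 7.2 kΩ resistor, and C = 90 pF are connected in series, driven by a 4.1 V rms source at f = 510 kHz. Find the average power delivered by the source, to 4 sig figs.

ω = 2πf = 3.204e+06 rad/s
X_L = ωL = 2557 Ω
X_C = 1/(ωC) = 3467 Ω
Net reactance X = X_L − X_C = -910.3 Ω
Z = 7200 − j910.3 Ω
|Z| = √(7200² + 910.3²) = 7257 Ω
∠Z = arctan(-910.3/7200) = -7.206°
I = V/|Z| = 564.9 μA
P = VI cos φ = 4.1 × 0.0005649 × cos(-7.206°) = 2.298 mW

2.298 mW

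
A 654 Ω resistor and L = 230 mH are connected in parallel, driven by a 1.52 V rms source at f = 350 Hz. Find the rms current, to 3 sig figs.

3.80 mA

ω = 2πf = 2199 rad/s
X_L = ωL = 506 Ω
Parallel: admittances add. Y = 1/R + 1/(jωL)
Y = (0.00153 − j0.00198) S
|Y| = 0.00250 S → |Z| = 1/|Y| = 400 Ω, ∠Z = −∠Y = 52.3°
I = V/|Z| = 1.52/400 = 3.80 mA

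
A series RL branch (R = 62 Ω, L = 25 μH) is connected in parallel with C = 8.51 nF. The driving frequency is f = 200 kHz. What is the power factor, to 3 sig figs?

ω = 2πf = 1.257e+06 rad/s
X_L = ωL = 31.4 Ω
X_C = 1/(ωC) = 93.5 Ω
Branch 1 (R+jX_L): Z₁ = 62.0 + j31.4 Ω, |Z₁| = 69.5 Ω
Branch 2 (−jX_C): Z₂ = −j93.5 Ω
Parallel: Z = Z₁Z₂/(Z₁+Z₂), |Z| = 74.1 Ω, ∠Z = -18.1°
cos φ = cos(-18.1°) = 0.951

0.951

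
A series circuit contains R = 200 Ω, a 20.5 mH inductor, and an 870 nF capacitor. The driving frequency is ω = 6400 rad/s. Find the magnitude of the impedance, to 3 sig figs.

206 Ω

X_L = ωL = 131 Ω
X_C = 1/(ωC) = 180 Ω
Net reactance X = X_L − X_C = -48.4 Ω
Z = 200 − j48.4 Ω
|Z| = √(200² + 48.4²) = 206 Ω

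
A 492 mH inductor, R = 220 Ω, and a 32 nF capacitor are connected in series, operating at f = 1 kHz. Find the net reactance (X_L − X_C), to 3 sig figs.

ω = 2πf = 6283 rad/s
X_L = ωL = 3090 Ω
X_C = 1/(ωC) = 4970 Ω
X = 3090 − 4970 = -1880 Ω

-1880 Ω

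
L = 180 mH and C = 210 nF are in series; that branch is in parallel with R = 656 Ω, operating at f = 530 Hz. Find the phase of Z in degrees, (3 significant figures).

-38.3°

ω = 2πf = 3330 rad/s
X_L = ωL = 599 Ω
X_C = 1/(ωC) = 1430 Ω
Branch 1: Z₁ = R = 656 Ω
Branch 2 (series LC): Z₂ = j(X_L − X_C) = −j831 Ω
Parallel: Z = Z₁Z₂/(Z₁+Z₂), |Z| = 515 Ω, ∠Z = -38.3°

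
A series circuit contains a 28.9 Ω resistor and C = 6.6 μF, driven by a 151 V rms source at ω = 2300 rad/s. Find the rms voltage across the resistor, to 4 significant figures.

60.66 V

X_C = 1/(ωC) = 65.88 Ω
Z = 28.90 − j65.88 Ω
|Z| = √(28.90² + 65.88²) = 71.94 Ω
I = V/|Z| = 2.099 A
V_R = I·|Z_R| = 2.099 × 28.90 = 60.66 V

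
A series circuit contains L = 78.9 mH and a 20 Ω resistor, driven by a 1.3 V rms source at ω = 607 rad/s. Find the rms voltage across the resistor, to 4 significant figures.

0.5010 V

X_L = ωL = 47.89 Ω
Z = 20.00 + j47.89 Ω
|Z| = √(20.00² + 47.89²) = 51.90 Ω
I = V/|Z| = 25.05 mA
V_R = I·|Z_R| = 0.02505 × 20.00 = 0.5010 V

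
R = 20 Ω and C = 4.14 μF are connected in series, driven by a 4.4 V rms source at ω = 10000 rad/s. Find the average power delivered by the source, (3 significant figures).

394 mW

X_C = 1/(ωC) = 24.2 Ω
Z = 20.0 − j24.2 Ω
|Z| = √(20.0² + 24.2²) = 31.4 Ω
∠Z = arctan(-24.2/20.0) = -50.4°
I = V/|Z| = 140 mA
P = VI cos φ = 4.4 × 0.140 × cos(-50.4°) = 394 mW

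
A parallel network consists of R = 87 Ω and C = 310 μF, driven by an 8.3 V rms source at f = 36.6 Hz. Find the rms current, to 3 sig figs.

599 mA

ω = 2πf = 230.0 rad/s
X_C = 1/(ωC) = 14.0 Ω
Parallel: admittances add. Y = 1/R + jωC
Y = (0.0115 + j0.0713) S
|Y| = 0.0722 S → |Z| = 1/|Y| = 13.8 Ω, ∠Z = −∠Y = -80.8°
I = V/|Z| = 8.3/13.8 = 599 mA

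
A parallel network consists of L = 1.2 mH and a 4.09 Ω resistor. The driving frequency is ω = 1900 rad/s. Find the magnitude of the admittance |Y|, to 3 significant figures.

X_L = ωL = 2.28 Ω
Parallel: admittances add. Y = 1/R + 1/(jωL)
Y = (0.244 − j0.439) S
|Y| = 0.502 S → |Z| = 1/|Y| = 1.99 Ω, ∠Z = −∠Y = 60.9°

502 mS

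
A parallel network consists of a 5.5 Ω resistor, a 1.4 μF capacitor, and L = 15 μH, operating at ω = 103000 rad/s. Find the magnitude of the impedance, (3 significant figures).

1.87 Ω

X_L = ωL = 1.54 Ω
X_C = 1/(ωC) = 6.93 Ω
Parallel: admittances add. Y = 1/R + 1/(jωL) + jωC
Y = (0.182 − j0.503) S
|Y| = 0.535 S → |Z| = 1/|Y| = 1.87 Ω, ∠Z = −∠Y = 70.1°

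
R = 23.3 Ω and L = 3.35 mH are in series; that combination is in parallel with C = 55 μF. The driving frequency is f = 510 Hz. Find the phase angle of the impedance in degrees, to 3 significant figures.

-77.5°

ω = 2πf = 3204 rad/s
X_L = ωL = 10.7 Ω
X_C = 1/(ωC) = 5.67 Ω
Branch 1 (R+jX_L): Z₁ = 23.3 + j10.7 Ω, |Z₁| = 25.7 Ω
Branch 2 (−jX_C): Z₂ = −j5.67 Ω
Parallel: Z = Z₁Z₂/(Z₁+Z₂), |Z| = 6.10 Ω, ∠Z = -77.5°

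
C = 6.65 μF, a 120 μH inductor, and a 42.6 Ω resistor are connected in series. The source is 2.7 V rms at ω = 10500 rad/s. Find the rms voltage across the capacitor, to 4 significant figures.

X_L = ωL = 1.260 Ω
X_C = 1/(ωC) = 14.32 Ω
Net reactance X = X_L − X_C = -13.06 Ω
Z = 42.60 − j13.06 Ω
|Z| = √(42.60² + 13.06²) = 44.56 Ω
I = V/|Z| = 60.60 mA
V_C = I·|Z_C| = 0.06060 × 14.32 = 0.8678 V

0.8678 V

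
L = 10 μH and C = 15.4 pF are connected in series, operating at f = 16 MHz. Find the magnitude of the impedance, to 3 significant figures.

359 Ω

ω = 2πf = 1.005e+08 rad/s
X_L = ωL = 1010 Ω
X_C = 1/(ωC) = 646 Ω
Net reactance X = X_L − X_C = 359 Ω
Z = j359 Ω
|Z| = √(0² + 359²) = 359 Ω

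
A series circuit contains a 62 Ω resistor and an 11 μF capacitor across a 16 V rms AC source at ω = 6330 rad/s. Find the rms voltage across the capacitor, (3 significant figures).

X_C = 1/(ωC) = 14.4 Ω
Z = 62.0 − j14.4 Ω
|Z| = √(62.0² + 14.4²) = 63.6 Ω
I = V/|Z| = 251 mA
V_C = I·|Z_C| = 0.251 × 14.4 = 3.61 V

3.61 V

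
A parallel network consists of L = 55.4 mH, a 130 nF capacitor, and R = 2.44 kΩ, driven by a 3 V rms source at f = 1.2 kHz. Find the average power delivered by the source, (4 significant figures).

3.689 mW

ω = 2πf = 7540 rad/s
X_L = ωL = 417.7 Ω
X_C = 1/(ωC) = 1020 Ω
Parallel: admittances add. Y = 1/R + 1/(jωL) + jωC
Y = (0.0004098 − j0.001414) S
|Y| = 0.001472 S → |Z| = 1/|Y| = 679.3 Ω, ∠Z = −∠Y = 73.83°
I = V/|Z| = 4.416 mA
P = VI cos φ = 3 × 0.004416 × cos(73.83°) = 3.689 mW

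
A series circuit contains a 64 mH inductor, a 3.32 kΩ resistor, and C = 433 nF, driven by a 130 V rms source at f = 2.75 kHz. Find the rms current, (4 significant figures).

ω = 2πf = 17280 rad/s
X_L = ωL = 1106 Ω
X_C = 1/(ωC) = 133.7 Ω
Net reactance X = X_L − X_C = 972.2 Ω
Z = 3320 + j972.2 Ω
|Z| = √(3320² + 972.2²) = 3459 Ω
I = V/|Z| = 130/3459 = 37.58 mA

37.58 mA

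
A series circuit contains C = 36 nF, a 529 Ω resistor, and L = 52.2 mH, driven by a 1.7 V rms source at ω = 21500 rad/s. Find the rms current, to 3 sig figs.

X_L = ωL = 1120 Ω
X_C = 1/(ωC) = 1290 Ω
Net reactance X = X_L − X_C = -170 Ω
Z = 529 − j170 Ω
|Z| = √(529² + 170²) = 556 Ω
I = V/|Z| = 1.7/556 = 3.06 mA

3.06 mA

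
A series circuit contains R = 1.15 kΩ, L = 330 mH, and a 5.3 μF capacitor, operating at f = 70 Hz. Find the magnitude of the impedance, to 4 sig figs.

ω = 2πf = 439.8 rad/s
X_L = ωL = 145.1 Ω
X_C = 1/(ωC) = 429.0 Ω
Net reactance X = X_L − X_C = -283.8 Ω
Z = 1150 − j283.8 Ω
|Z| = √(1150² + 283.8²) = 1185 Ω

1185 Ω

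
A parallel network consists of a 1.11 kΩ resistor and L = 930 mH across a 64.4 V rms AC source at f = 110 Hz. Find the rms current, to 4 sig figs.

ω = 2πf = 691.2 rad/s
X_L = ωL = 642.8 Ω
Parallel: admittances add. Y = 1/R + 1/(jωL)
Y = (0.0009009 − j0.001556) S
|Y| = 0.001798 S → |Z| = 1/|Y| = 556.2 Ω, ∠Z = −∠Y = 59.93°
I = V/|Z| = 64.4/556.2 = 115.8 mA

115.8 mA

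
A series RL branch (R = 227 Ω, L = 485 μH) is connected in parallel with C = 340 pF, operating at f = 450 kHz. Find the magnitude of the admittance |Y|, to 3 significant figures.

278 μS

ω = 2πf = 2.827e+06 rad/s
X_L = ωL = 1370 Ω
X_C = 1/(ωC) = 1040 Ω
Branch 1 (R+jX_L): Z₁ = 227 + j1370 Ω, |Z₁| = 1390 Ω
Branch 2 (−jX_C): Z₂ = −j1040 Ω
Parallel: Z = Z₁Z₂/(Z₁+Z₂), |Z| = 3600 Ω, ∠Z = -65.0°
|Y| = 1/|Z| = 278 μS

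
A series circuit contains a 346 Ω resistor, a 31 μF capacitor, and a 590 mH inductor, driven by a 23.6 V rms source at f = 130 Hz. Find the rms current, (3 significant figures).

ω = 2πf = 816.8 rad/s
X_L = ωL = 482 Ω
X_C = 1/(ωC) = 39.5 Ω
Net reactance X = X_L − X_C = 442 Ω
Z = 346 + j442 Ω
|Z| = √(346² + 442²) = 562 Ω
I = V/|Z| = 23.6/562 = 42.0 mA

42.0 mA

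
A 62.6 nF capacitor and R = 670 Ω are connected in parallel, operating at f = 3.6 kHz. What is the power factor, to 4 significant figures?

0.7255

ω = 2πf = 22620 rad/s
X_C = 1/(ωC) = 706.2 Ω
Parallel: admittances add. Y = 1/R + jωC
Y = (0.001493 + j0.001416) S
|Y| = 0.002057 S → |Z| = 1/|Y| = 486.1 Ω, ∠Z = −∠Y = -43.49°
cos φ = cos(-43.49°) = 0.7255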